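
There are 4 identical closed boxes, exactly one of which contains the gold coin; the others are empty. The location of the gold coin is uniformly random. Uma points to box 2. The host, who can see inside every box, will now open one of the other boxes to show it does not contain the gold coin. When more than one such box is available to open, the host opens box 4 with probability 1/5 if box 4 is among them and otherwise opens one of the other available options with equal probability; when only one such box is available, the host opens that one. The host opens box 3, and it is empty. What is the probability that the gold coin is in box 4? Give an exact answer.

Condition on the true location of the gold coin.
If it is in box 1 (prior 1/4): box 4 is available but not opened, probability 4/5; weight (1/4)·(4/5) = 1/5.
If it is in box 2 (prior 1/4): box 4 is available but not opened; box 3 gets probability (1 − 1/5)/2 = 2/5; weight (1/4)·(2/5) = 1/10.
If it is in box 3 (prior 1/4): the host opened box 3, so this case is ruled out; weight (1/4)·0 = 0.
If it is in box 4 (prior 1/4): box 4 holds the prize so is unavailable; the host chooses uniformly among the 2 others, probability 1/2; weight (1/4)·(1/2) = 1/8.
The weights sum to 17/40.
So P(the gold coin in box 4 | the host opened box 3) = (1/8) / (17/40) = 5/17.

5/17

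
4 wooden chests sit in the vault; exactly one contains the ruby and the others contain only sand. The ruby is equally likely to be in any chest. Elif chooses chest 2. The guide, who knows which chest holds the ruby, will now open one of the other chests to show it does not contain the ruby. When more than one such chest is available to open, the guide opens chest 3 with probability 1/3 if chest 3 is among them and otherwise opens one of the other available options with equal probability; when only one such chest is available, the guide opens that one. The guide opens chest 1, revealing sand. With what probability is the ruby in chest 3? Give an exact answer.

Consider each possible location of the ruby in turn.
If it is in chest 1 (prior 1/4): the guide opened chest 1, so this case is ruled out; weight (1/4)·0 = 0.
If it is in chest 2 (prior 1/4): chest 3 is available but not opened; chest 1 gets probability (1 − 1/3)/2 = 1/3; weight (1/4)·(1/3) = 1/12.
If it is in chest 3 (prior 1/4): chest 3 holds the prize so is unavailable; the guide chooses uniformly among the 2 others, probability 1/2; weight (1/4)·(1/2) = 1/8.
If it is in chest 4 (prior 1/4): chest 3 is available but not opened, probability 2/3; weight (1/4)·(2/3) = 1/6.
The weights sum to 3/8.
So P(the ruby in chest 3 | the guide opened chest 1) = (1/8) / (3/8) = 1/3.

1/3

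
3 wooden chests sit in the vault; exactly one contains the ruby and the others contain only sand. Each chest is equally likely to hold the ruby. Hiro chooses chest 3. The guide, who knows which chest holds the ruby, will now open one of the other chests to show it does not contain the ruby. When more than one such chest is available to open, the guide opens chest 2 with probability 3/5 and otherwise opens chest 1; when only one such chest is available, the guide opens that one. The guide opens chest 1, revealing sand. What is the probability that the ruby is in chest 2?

5/7

Condition on the true location of the ruby.
If it is in chest 1 (prior 1/3): the guide opened chest 1, so this case is ruled out; weight (1/3)·0 = 0.
If it is in chest 2 (prior 1/3): only chest 1 is available, probability 1; weight (1/3)·1 = 1/3.
If it is in chest 3 (prior 1/3): chest 2 is available but not opened, probability 2/5; weight (1/3)·(2/5) = 2/15.
The weights sum to 7/15.
So P(the ruby in chest 2 | the guide opened chest 1) = (1/3) / (7/15) = 5/7.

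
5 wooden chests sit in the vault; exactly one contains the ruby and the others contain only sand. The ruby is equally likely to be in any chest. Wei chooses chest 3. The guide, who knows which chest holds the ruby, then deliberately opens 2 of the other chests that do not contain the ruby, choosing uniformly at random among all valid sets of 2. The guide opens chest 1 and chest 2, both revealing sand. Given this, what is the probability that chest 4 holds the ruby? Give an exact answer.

2/5

Consider each possible location of the ruby in turn.
If it is in either of chests 1 and 2 (prior 1/5 each): that chest was opened and seen not to hold the prize — ruled out; weight (1/5)·0 = 0 each.
If it is in chest 3 (prior 1/5): the guide has 6 equally likely choices, so probability 1/6; weight (1/5)·(1/6) = 1/30.
If it is in either of chests 4 and 5 (prior 1/5 each): the guide has 3 equally likely choices, so probability 1/3; weight (1/5)·(1/3) = 1/15 each.
The weights sum to 1/6.
So P(the ruby in chest 4 | the guide opened chest 1 and chest 2) = (1/15) / (1/6) = 2/5.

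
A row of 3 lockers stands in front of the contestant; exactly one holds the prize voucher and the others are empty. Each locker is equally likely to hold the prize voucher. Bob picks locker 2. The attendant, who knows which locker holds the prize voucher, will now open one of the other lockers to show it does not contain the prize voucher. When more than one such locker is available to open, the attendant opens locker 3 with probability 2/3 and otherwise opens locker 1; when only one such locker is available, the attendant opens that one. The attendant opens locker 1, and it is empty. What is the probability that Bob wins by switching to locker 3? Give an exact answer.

3/4

Consider each possible location of the prize voucher in turn.
If it is in locker 1 (prior 1/3): the attendant opened locker 1, so this case is ruled out; weight (1/3)·0 = 0.
If it is in locker 2 (prior 1/3): locker 3 is available but not opened, probability 1/3; weight (1/3)·(1/3) = 1/9.
If it is in locker 3 (prior 1/3): only locker 1 is available, probability 1; weight (1/3)·1 = 1/3.
The weights sum to 4/9.
So P(the prize voucher in locker 3 | the attendant opened locker 1) = (1/3) / (4/9) = 3/4.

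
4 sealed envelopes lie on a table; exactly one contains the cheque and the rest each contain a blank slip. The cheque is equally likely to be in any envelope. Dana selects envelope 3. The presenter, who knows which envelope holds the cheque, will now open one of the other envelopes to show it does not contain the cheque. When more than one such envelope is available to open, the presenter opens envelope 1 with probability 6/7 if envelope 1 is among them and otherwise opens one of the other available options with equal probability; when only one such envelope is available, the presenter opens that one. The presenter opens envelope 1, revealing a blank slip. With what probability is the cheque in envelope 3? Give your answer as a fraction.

1/3

Consider each possible location of the cheque in turn.
If it is in envelope 1 (prior 1/4): the presenter opened envelope 1, so this case is ruled out; weight (1/4)·0 = 0.
If it is in any of envelopes 2, 3, and 4 (prior 1/4 each): envelope 1 is available, opened with probability 6/7; weight (1/4)·(6/7) = 3/14 each.
The weights sum to 9/14.
So P(the cheque in envelope 3 | the presenter opened envelope 1) = (3/14) / (9/14) = 1/3.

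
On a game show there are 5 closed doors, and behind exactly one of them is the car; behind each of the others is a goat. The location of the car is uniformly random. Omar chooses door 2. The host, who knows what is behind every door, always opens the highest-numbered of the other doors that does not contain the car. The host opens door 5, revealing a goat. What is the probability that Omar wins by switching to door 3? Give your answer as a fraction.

Consider each possible location of the car in turn.
If it is behind any of doors 1, 2, 3, and 4 (prior 1/5 each): door 5 is the highest-numbered option available, probability 1; weight (1/5)·1 = 1/5 each.
If it is behind door 5 (prior 1/5): the host opened door 5, so this case is ruled out; weight (1/5)·0 = 0.
The weights sum to 4/5.
So P(the car behind door 3 | the host opened door 5) = (1/5) / (4/5) = 1/4.

1/4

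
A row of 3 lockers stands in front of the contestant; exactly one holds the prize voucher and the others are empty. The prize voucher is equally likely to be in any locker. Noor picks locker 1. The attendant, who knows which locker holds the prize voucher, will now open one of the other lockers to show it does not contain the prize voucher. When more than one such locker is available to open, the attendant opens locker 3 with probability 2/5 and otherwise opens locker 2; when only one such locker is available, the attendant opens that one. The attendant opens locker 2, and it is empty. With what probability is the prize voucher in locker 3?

Condition on the true location of the prize voucher.
If it is in locker 1 (prior 1/3): locker 3 is available but not opened, probability 3/5; weight (1/3)·(3/5) = 1/5.
If it is in locker 2 (prior 1/3): the attendant opened locker 2, so this case is ruled out; weight (1/3)·0 = 0.
If it is in locker 3 (prior 1/3): only locker 2 is available, probability 1; weight (1/3)·1 = 1/3.
The weights sum to 8/15.
So P(the prize voucher in locker 3 | the attendant opened locker 2) = (1/3) / (8/15) = 5/8.

5/8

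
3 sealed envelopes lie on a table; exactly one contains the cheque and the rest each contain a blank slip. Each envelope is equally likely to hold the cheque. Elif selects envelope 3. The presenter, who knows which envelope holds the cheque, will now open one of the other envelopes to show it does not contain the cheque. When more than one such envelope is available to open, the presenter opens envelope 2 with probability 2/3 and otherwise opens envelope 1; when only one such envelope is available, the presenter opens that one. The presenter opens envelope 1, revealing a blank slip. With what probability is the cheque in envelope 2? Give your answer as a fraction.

3/4

Apply Bayes' rule, conditioning on where the cheque actually is.
If it is in envelope 1 (prior 1/3): the presenter opened envelope 1, so this case is ruled out; weight (1/3)·0 = 0.
If it is in envelope 2 (prior 1/3): only envelope 1 is available, probability 1; weight (1/3)·1 = 1/3.
If it is in envelope 3 (prior 1/3): envelope 2 is available but not opened, probability 1/3; weight (1/3)·(1/3) = 1/9.
The weights sum to 4/9.
So P(the cheque in envelope 2 | the presenter opened envelope 1) = (1/3) / (4/9) = 3/4.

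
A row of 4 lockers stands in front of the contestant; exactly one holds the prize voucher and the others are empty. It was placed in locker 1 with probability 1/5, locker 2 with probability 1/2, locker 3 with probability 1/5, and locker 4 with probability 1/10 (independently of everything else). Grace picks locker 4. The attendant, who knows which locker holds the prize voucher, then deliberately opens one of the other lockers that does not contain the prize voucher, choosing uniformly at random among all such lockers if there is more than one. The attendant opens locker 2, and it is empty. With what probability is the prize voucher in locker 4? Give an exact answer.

Condition on the true location of the prize voucher.
If it is in either of lockers 1 and 3 (prior 1/5 each): the attendant has 2 equally likely choices, so probability 1/2; weight (1/5)·(1/2) = 1/10 each.
If it is in locker 2 (prior 1/2): the attendant opened locker 2, so this case is ruled out; weight (1/2)·0 = 0.
If it is in locker 4 (prior 1/10): the attendant has 3 equally likely choices, so probability 1/3; weight (1/10)·(1/3) = 1/30.
The weights sum to 7/30.
So P(the prize voucher in locker 4 | the attendant opened locker 2) = (1/30) / (7/30) = 1/7.

1/7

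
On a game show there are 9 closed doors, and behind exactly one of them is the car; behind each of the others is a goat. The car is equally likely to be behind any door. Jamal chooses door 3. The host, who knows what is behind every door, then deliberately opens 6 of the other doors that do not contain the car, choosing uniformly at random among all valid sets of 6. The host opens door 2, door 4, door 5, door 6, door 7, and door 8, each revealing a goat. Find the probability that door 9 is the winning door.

Condition on the true location of the car.
If it is behind either of doors 1 and 9 (prior 1/9 each): the host has 7 equally likely choices, so probability 1/7; weight (1/9)·(1/7) = 1/63 each.
If it is behind any of doors 2, 4, 5, 6, 7, and 8 (prior 1/9 each): that door was opened and seen not to hold the prize — ruled out; weight (1/9)·0 = 0 each.
If it is behind door 3 (prior 1/9): the host has 28 equally likely choices, so probability 1/28; weight (1/9)·(1/28) = 1/252.
The weights sum to 1/28.
So P(the car behind door 9 | the host opened door 2, door 4, door 5, door 6, door 7, and door 8) = (1/63) / (1/28) = 4/9.

4/9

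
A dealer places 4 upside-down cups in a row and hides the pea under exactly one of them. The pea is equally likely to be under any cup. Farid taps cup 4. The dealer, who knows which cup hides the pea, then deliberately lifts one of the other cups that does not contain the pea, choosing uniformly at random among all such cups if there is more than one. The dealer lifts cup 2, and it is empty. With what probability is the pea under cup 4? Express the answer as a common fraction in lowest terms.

1/4

Condition on the true location of the pea.
If it is under either of cups 1 and 3 (prior 1/4 each): the dealer has 2 equally likely choices, so probability 1/2; weight (1/4)·(1/2) = 1/8 each.
If it is under cup 2 (prior 1/4): the dealer opened cup 2, so this case is ruled out; weight (1/4)·0 = 0.
If it is under cup 4 (prior 1/4): the dealer has 3 equally likely choices, so probability 1/3; weight (1/4)·(1/3) = 1/12.
The weights sum to 1/3.
So P(the pea under cup 4 | the dealer opened cup 2) = (1/12) / (1/3) = 1/4.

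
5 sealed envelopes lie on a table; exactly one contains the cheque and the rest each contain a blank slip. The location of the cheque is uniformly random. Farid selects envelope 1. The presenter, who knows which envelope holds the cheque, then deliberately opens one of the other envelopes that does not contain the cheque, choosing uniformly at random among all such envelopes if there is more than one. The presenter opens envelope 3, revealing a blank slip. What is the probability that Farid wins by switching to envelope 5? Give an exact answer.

Consider each possible location of the cheque in turn.
If it is in envelope 1 (prior 1/5): the presenter has 4 equally likely choices, so probability 1/4; weight (1/5)·(1/4) = 1/20.
If it is in any of envelopes 2, 4, and 5 (prior 1/5 each): the presenter has 3 equally likely choices, so probability 1/3; weight (1/5)·(1/3) = 1/15 each.
If it is in envelope 3 (prior 1/5): the presenter opened envelope 3, so this case is ruled out; weight (1/5)·0 = 0.
The weights sum to 1/4.
So P(the cheque in envelope 5 | the presenter opened envelope 3) = (1/15) / (1/4) = 4/15.

4/15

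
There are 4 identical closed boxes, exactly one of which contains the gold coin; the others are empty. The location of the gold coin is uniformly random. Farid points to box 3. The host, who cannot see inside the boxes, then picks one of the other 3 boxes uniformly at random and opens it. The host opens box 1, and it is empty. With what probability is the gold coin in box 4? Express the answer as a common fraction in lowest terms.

Because the host chose which box to open without knowing where the gold coin is, the choice is independent of the prize location. Learning that box 1 does not hold the gold coin simply rules out that one location and leaves the remaining 3 boxes still equally likely by symmetry.
So P(the gold coin in box 4) = 1/3.

1/3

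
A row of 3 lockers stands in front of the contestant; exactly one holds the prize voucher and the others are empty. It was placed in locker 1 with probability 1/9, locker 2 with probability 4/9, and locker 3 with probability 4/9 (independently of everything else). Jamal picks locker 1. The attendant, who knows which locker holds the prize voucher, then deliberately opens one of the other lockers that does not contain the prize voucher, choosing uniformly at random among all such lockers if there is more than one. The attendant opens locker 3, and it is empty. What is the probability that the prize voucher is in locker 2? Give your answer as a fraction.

8/9

Consider each possible location of the prize voucher in turn.
If it is in locker 1 (prior 1/9): the attendant has 2 equally likely choices, so probability 1/2; weight (1/9)·(1/2) = 1/18.
If it is in locker 2 (prior 4/9): the attendant has no choice, probability 1; weight (4/9)·1 = 4/9.
If it is in locker 3 (prior 4/9): the attendant opened locker 3, so this case is ruled out; weight (4/9)·0 = 0.
The weights sum to 1/2.
So P(the prize voucher in locker 2 | the attendant opened locker 3) = (4/9) / (1/2) = 8/9.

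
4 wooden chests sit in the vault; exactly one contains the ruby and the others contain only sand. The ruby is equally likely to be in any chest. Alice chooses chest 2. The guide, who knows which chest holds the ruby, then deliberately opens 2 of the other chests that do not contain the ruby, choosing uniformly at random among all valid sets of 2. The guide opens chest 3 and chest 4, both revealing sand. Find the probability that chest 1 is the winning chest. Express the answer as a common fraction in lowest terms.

3/4

Apply Bayes' rule, conditioning on where the ruby actually is.
If it is in chest 1 (prior 1/4): the guide has no choice, probability 1; weight (1/4)·1 = 1/4.
If it is in chest 2 (prior 1/4): the guide has 3 equally likely choices, so probability 1/3; weight (1/4)·(1/3) = 1/12.
If it is in either of chests 3 and 4 (prior 1/4 each): that chest was opened and seen not to hold the prize — ruled out; weight (1/4)·0 = 0 each.
The weights sum to 1/3.
So P(the ruby in chest 1 | the guide opened chest 3 and chest 4) = (1/4) / (1/3) = 3/4.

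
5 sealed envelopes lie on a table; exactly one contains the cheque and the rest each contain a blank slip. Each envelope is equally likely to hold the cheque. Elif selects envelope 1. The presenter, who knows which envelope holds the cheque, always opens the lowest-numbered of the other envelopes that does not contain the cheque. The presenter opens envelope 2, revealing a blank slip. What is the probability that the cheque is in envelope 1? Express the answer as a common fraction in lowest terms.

1/4

Apply Bayes' rule, conditioning on where the cheque actually is.
If it is in any of envelopes 1, 3, 4, and 5 (prior 1/5 each): envelope 2 is the lowest-numbered option available, probability 1; weight (1/5)·1 = 1/5 each.
If it is in envelope 2 (prior 1/5): the presenter opened envelope 2, so this case is ruled out; weight (1/5)·0 = 0.
The weights sum to 4/5.
So P(the cheque in envelope 1 | the presenter opened envelope 2) = (1/5) / (4/5) = 1/4.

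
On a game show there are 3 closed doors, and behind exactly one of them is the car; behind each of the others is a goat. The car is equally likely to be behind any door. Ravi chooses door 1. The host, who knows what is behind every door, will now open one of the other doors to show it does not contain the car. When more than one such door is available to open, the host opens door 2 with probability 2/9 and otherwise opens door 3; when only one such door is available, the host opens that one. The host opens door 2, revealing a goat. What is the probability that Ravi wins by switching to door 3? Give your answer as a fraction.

Consider each possible location of the car in turn.
If it is behind door 1 (prior 1/3): door 2 is available, opened with probability 2/9; weight (1/3)·(2/9) = 2/27.
If it is behind door 2 (prior 1/3): the host opened door 2, so this case is ruled out; weight (1/3)·0 = 0.
If it is behind door 3 (prior 1/3): only door 2 is available, probability 1; weight (1/3)·1 = 1/3.
The weights sum to 11/27.
So P(the car behind door 3 | the host opened door 2) = (1/3) / (11/27) = 9/11.

9/11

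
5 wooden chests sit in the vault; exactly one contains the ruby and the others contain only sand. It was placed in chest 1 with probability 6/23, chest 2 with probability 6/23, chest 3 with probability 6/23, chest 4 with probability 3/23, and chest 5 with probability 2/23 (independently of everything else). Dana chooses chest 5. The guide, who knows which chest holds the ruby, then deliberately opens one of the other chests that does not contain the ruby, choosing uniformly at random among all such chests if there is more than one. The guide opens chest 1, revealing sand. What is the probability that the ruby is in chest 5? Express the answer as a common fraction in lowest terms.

1/11

Apply Bayes' rule, conditioning on where the ruby actually is.
If it is in chest 1 (prior 6/23): the guide opened chest 1, so this case is ruled out; weight (6/23)·0 = 0.
If it is in either of chests 2 and 3 (prior 6/23 each): the guide has 3 equally likely choices, so probability 1/3; weight (6/23)·(1/3) = 2/23 each.
If it is in chest 4 (prior 3/23): the guide has 3 equally likely choices, so probability 1/3; weight (3/23)·(1/3) = 1/23.
If it is in chest 5 (prior 2/23): the guide has 4 equally likely choices, so probability 1/4; weight (2/23)·(1/4) = 1/46.
The weights sum to 11/46.
So P(the ruby in chest 5 | the guide opened chest 1) = (1/46) / (11/46) = 1/11.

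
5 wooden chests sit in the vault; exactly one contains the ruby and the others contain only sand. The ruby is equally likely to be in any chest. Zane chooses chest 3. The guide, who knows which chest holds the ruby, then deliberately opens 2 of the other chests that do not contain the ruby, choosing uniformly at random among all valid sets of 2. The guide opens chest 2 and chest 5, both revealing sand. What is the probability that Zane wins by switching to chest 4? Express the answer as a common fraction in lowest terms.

2/5

Condition on the true location of the ruby.
If it is in either of chests 1 and 4 (prior 1/5 each): the guide has 3 equally likely choices, so probability 1/3; weight (1/5)·(1/3) = 1/15 each.
If it is in either of chests 2 and 5 (prior 1/5 each): that chest was opened and seen not to hold the prize — ruled out; weight (1/5)·0 = 0 each.
If it is in chest 3 (prior 1/5): the guide has 6 equally likely choices, so probability 1/6; weight (1/5)·(1/6) = 1/30.
The weights sum to 1/6.
So P(the ruby in chest 4 | the guide opened chest 2 and chest 5) = (1/15) / (1/6) = 2/5.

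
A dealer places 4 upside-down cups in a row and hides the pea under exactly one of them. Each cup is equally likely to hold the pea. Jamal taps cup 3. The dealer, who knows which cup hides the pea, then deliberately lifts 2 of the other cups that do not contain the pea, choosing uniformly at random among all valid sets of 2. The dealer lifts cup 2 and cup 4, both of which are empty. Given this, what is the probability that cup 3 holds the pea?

Apply Bayes' rule, conditioning on where the pea actually is.
If it is under cup 1 (prior 1/4): the dealer has no choice, probability 1; weight (1/4)·1 = 1/4.
If it is under either of cups 2 and 4 (prior 1/4 each): that cup was opened and seen not to hold the prize — ruled out; weight (1/4)·0 = 0 each.
If it is under cup 3 (prior 1/4): the dealer has 3 equally likely choices, so probability 1/3; weight (1/4)·(1/3) = 1/12.
The weights sum to 1/3.
So P(the pea under cup 3 | the dealer opened cup 2 and cup 4) = (1/12) / (1/3) = 1/4.

1/4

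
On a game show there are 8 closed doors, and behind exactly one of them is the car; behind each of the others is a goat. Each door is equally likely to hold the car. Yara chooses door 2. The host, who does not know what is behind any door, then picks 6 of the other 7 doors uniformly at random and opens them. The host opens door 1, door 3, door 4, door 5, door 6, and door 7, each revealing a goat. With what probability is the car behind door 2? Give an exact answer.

Because the host chose which doors to open without knowing where the car is, the choice is independent of the prize location. Learning that none of the 6 opened doors holds the car simply rules out those 6 locations and leaves the remaining 2 doors still equally likely by symmetry.
So P(the car behind door 2) = 1/2.

1/2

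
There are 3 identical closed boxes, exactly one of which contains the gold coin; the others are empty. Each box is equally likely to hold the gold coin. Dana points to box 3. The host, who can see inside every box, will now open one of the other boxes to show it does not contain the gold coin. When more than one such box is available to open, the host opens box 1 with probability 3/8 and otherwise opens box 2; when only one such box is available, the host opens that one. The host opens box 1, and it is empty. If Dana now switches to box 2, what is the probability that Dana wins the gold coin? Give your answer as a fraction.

Condition on the true location of the gold coin.
If it is in box 1 (prior 1/3): the host opened box 1, so this case is ruled out; weight (1/3)·0 = 0.
If it is in box 2 (prior 1/3): only box 1 is available, probability 1; weight (1/3)·1 = 1/3.
If it is in box 3 (prior 1/3): box 1 is available, opened with probability 3/8; weight (1/3)·(3/8) = 1/8.
The weights sum to 11/24.
So P(the gold coin in box 2 | the host opened box 1) = (1/3) / (11/24) = 8/11.

8/11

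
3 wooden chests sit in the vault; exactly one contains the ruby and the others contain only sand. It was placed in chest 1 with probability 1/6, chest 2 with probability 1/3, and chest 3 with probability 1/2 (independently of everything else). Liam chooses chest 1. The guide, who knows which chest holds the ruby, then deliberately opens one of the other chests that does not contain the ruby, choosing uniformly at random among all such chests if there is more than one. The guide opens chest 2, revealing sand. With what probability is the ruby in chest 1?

Consider each possible location of the ruby in turn.
If it is in chest 1 (prior 1/6): the guide has 2 equally likely choices, so probability 1/2; weight (1/6)·(1/2) = 1/12.
If it is in chest 2 (prior 1/3): the guide opened chest 2, so this case is ruled out; weight (1/3)·0 = 0.
If it is in chest 3 (prior 1/2): the guide has no choice, probability 1; weight (1/2)·1 = 1/2.
The weights sum to 7/12.
So P(the ruby in chest 1 | the guide opened chest 2) = (1/12) / (7/12) = 1/7.

1/7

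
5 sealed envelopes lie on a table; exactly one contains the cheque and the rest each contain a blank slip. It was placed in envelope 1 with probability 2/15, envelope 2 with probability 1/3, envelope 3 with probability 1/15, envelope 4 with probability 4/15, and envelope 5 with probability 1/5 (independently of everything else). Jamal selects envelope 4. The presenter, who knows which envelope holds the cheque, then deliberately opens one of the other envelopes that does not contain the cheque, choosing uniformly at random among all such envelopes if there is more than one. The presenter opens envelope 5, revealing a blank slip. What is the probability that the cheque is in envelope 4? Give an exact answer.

Apply Bayes' rule, conditioning on where the cheque actually is.
If it is in envelope 1 (prior 2/15): the presenter has 3 equally likely choices, so probability 1/3; weight (2/15)·(1/3) = 2/45.
If it is in envelope 2 (prior 1/3): the presenter has 3 equally likely choices, so probability 1/3; weight (1/3)·(1/3) = 1/9.
If it is in envelope 3 (prior 1/15): the presenter has 3 equally likely choices, so probability 1/3; weight (1/15)·(1/3) = 1/45.
If it is in envelope 4 (prior 4/15): the presenter has 4 equally likely choices, so probability 1/4; weight (4/15)·(1/4) = 1/15.
If it is in envelope 5 (prior 1/5): the presenter opened envelope 5, so this case is ruled out; weight (1/5)·0 = 0.
The weights sum to 11/45.
So P(the cheque in envelope 4 | the presenter opened envelope 5) = (1/15) / (11/45) = 3/11.

3/11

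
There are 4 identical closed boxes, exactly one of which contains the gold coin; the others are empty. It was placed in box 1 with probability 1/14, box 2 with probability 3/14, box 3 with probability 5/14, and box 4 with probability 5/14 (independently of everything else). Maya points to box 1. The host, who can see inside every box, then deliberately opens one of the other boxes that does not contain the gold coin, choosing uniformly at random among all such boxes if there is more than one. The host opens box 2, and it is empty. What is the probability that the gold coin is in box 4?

15/32

Consider each possible location of the gold coin in turn.
If it is in box 1 (prior 1/14): the host has 3 equally likely choices, so probability 1/3; weight (1/14)·(1/3) = 1/42.
If it is in box 2 (prior 3/14): the host opened box 2, so this case is ruled out; weight (3/14)·0 = 0.
If it is in either of boxes 3 and 4 (prior 5/14 each): the host has 2 equally likely choices, so probability 1/2; weight (5/14)·(1/2) = 5/28 each.
The weights sum to 8/21.
So P(the gold coin in box 4 | the host opened box 2) = (5/28) / (8/21) = 15/32.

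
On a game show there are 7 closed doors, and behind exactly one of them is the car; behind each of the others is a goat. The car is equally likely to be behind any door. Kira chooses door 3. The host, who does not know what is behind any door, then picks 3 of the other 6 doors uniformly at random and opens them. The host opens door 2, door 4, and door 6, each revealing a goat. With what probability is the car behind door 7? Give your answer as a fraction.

1/4

Because the host chose which doors to open without knowing where the car is, the choice is independent of the prize location. Learning that none of the 3 opened doors holds the car simply rules out those 3 locations and leaves the remaining 4 doors still equally likely by symmetry.
So P(the car behind door 7) = 1/4.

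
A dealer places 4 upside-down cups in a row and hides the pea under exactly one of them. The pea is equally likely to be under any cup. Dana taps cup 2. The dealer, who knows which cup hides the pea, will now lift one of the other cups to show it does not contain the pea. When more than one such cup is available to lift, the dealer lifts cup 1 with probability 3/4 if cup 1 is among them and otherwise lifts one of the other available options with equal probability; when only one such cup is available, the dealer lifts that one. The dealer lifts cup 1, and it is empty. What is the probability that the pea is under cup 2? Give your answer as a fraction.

1/3

Consider each possible location of the pea in turn.
If it is under cup 1 (prior 1/4): the dealer opened cup 1, so this case is ruled out; weight (1/4)·0 = 0.
If it is under any of cups 2, 3, and 4 (prior 1/4 each): cup 1 is available, opened with probability 3/4; weight (1/4)·(3/4) = 3/16 each.
The weights sum to 9/16.
So P(the pea under cup 2 | the dealer opened cup 1) = (3/16) / (9/16) = 1/3.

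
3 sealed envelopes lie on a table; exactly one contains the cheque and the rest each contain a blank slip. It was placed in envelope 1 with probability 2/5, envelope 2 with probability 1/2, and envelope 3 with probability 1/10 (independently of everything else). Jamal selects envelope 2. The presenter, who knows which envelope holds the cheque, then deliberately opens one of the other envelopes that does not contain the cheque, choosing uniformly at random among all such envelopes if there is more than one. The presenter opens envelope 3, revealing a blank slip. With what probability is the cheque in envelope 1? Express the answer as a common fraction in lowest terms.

8/13

Consider each possible location of the cheque in turn.
If it is in envelope 1 (prior 2/5): the presenter has no choice, probability 1; weight (2/5)·1 = 2/5.
If it is in envelope 2 (prior 1/2): the presenter has 2 equally likely choices, so probability 1/2; weight (1/2)·(1/2) = 1/4.
If it is in envelope 3 (prior 1/10): the presenter opened envelope 3, so this case is ruled out; weight (1/10)·0 = 0.
The weights sum to 13/20.
So P(the cheque in envelope 1 | the presenter opened envelope 3) = (2/5) / (13/20) = 8/13.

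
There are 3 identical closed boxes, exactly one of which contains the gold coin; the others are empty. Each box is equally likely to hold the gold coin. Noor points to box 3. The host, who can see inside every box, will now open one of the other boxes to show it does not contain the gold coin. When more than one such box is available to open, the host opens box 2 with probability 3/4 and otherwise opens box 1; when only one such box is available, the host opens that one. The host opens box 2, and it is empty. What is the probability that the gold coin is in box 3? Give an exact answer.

3/7

Consider each possible location of the gold coin in turn.
If it is in box 1 (prior 1/3): only box 2 is available, probability 1; weight (1/3)·1 = 1/3.
If it is in box 2 (prior 1/3): the host opened box 2, so this case is ruled out; weight (1/3)·0 = 0.
If it is in box 3 (prior 1/3): box 2 is available, opened with probability 3/4; weight (1/3)·(3/4) = 1/4.
The weights sum to 7/12.
So P(the gold coin in box 3 | the host opened box 2) = (1/4) / (7/12) = 3/7.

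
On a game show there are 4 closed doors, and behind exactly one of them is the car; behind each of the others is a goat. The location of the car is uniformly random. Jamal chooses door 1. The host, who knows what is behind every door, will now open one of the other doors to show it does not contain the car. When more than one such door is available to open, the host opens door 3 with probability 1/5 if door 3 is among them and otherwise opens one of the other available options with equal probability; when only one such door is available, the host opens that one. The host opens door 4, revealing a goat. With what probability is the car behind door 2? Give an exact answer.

Condition on the true location of the car.
If it is behind door 1 (prior 1/4): door 3 is available but not opened; door 4 gets probability (1 − 1/5)/2 = 2/5; weight (1/4)·(2/5) = 1/10.
If it is behind door 2 (prior 1/4): door 3 is available but not opened, probability 4/5; weight (1/4)·(4/5) = 1/5.
If it is behind door 3 (prior 1/4): door 3 holds the prize so is unavailable; the host chooses uniformly among the 2 others, probability 1/2; weight (1/4)·(1/2) = 1/8.
If it is behind door 4 (prior 1/4): the host opened door 4, so this case is ruled out; weight (1/4)·0 = 0.
The weights sum to 17/40.
So P(the car behind door 2 | the host opened door 4) = (1/5) / (17/40) = 8/17.

8/17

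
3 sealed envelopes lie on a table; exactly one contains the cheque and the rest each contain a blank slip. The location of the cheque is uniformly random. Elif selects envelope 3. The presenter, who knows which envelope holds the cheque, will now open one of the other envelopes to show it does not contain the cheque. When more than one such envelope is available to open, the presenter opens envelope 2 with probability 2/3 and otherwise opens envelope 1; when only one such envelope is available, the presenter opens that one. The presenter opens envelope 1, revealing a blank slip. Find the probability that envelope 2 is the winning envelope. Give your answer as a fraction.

Apply Bayes' rule, conditioning on where the cheque actually is.
If it is in envelope 1 (prior 1/3): the presenter opened envelope 1, so this case is ruled out; weight (1/3)·0 = 0.
If it is in envelope 2 (prior 1/3): only envelope 1 is available, probability 1; weight (1/3)·1 = 1/3.
If it is in envelope 3 (prior 1/3): envelope 2 is available but not opened, probability 1/3; weight (1/3)·(1/3) = 1/9.
The weights sum to 4/9.
So P(the cheque in envelope 2 | the presenter opened envelope 1) = (1/3) / (4/9) = 3/4.

3/4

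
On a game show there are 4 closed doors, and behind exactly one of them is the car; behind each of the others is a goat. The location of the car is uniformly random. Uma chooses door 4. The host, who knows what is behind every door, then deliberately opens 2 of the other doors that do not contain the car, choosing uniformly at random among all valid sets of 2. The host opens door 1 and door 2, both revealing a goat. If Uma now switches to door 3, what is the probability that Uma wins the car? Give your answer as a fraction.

Condition on the true location of the car.
If it is behind either of doors 1 and 2 (prior 1/4 each): that door was opened and seen not to hold the prize — ruled out; weight (1/4)·0 = 0 each.
If it is behind door 3 (prior 1/4): the host has no choice, probability 1; weight (1/4)·1 = 1/4.
If it is behind door 4 (prior 1/4): the host has 3 equally likely choices, so probability 1/3; weight (1/4)·(1/3) = 1/12.
The weights sum to 1/3.
So P(the car behind door 3 | the host opened door 1 and door 2) = (1/4) / (1/3) = 3/4.

3/4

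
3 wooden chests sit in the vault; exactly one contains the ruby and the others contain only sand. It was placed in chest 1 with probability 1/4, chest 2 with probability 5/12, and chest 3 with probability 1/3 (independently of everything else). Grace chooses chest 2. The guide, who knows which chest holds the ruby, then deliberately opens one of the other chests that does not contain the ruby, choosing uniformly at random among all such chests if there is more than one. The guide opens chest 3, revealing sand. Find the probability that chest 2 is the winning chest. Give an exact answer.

5/11

Consider each possible location of the ruby in turn.
If it is in chest 1 (prior 1/4): the guide has no choice, probability 1; weight (1/4)·1 = 1/4.
If it is in chest 2 (prior 5/12): the guide has 2 equally likely choices, so probability 1/2; weight (5/12)·(1/2) = 5/24.
If it is in chest 3 (prior 1/3): the guide opened chest 3, so this case is ruled out; weight (1/3)·0 = 0.
The weights sum to 11/24.
So P(the ruby in chest 2 | the guide opened chest 3) = (5/24) / (11/24) = 5/11.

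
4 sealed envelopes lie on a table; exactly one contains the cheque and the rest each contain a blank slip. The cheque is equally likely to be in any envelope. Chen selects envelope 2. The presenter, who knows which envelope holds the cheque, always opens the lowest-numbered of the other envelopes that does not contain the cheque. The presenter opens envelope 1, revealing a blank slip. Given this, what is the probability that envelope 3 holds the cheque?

Consider each possible location of the cheque in turn.
If it is in envelope 1 (prior 1/4): the presenter opened envelope 1, so this case is ruled out; weight (1/4)·0 = 0.
If it is in any of envelopes 2, 3, and 4 (prior 1/4 each): envelope 1 is the lowest-numbered option available, probability 1; weight (1/4)·1 = 1/4 each.
The weights sum to 3/4.
So P(the cheque in envelope 3 | the presenter opened envelope 1) = (1/4) / (3/4) = 1/3.

1/3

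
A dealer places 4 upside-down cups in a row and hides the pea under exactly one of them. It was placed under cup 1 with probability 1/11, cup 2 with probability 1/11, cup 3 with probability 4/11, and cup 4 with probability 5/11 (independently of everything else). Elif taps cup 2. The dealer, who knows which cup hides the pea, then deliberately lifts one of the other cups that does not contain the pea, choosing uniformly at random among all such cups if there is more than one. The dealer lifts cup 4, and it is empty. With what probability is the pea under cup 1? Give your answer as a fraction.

Apply Bayes' rule, conditioning on where the pea actually is.
If it is under cup 1 (prior 1/11): the dealer has 2 equally likely choices, so probability 1/2; weight (1/11)·(1/2) = 1/22.
If it is under cup 2 (prior 1/11): the dealer has 3 equally likely choices, so probability 1/3; weight (1/11)·(1/3) = 1/33.
If it is under cup 3 (prior 4/11): the dealer has 2 equally likely choices, so probability 1/2; weight (4/11)·(1/2) = 2/11.
If it is under cup 4 (prior 5/11): the dealer opened cup 4, so this case is ruled out; weight (5/11)·0 = 0.
The weights sum to 17/66.
So P(the pea under cup 1 | the dealer opened cup 4) = (1/22) / (17/66) = 3/17.

3/17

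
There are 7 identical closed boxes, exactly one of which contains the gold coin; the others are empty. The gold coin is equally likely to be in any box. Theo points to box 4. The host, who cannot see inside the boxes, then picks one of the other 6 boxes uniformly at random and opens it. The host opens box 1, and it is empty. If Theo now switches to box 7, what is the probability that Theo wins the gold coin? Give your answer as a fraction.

Condition on the true location of the gold coin.
If it is in box 1 (prior 1/7): the host opened box 1, so this case is ruled out; weight (1/7)·0 = 0.
If it is in any of boxes 2, 3, 4, 5, 6, and 7 (prior 1/7 each): the host picks box 1 with probability 1/6 regardless, and it is not the prize; weight (1/7)·(1/6) = 1/42 each.
The weights sum to 1/7.
So P(the gold coin in box 7 | the host opened box 1) = (1/42) / (1/7) = 1/6.

1/6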